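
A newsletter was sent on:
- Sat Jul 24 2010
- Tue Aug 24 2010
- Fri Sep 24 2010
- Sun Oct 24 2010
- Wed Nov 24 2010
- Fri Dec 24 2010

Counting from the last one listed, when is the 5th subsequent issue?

The day-of-month is always 24 (31, 31, 30, 31, 30 days between events).
So this recurs on the 24th of each month.
Next: January 2011 → Mon Jan 24 2011.
Next: February 2011 → Thu Feb 24 2011.
Next: March 2011 → Thu Mar 24 2011.
April 2011: Sun Apr 24 2011.
May 2011: Tue May 24 2011.

Tue May 24 2011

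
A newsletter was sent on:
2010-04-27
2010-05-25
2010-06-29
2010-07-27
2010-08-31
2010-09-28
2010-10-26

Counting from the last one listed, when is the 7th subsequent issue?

2011-05-31

These are Tuesdays with 28, 35, 28, 35, 28, 28-day gaps.
Each is the final Tuesday of its month — 2010-06-29 is past the 28th, so '4th Tuesday' doesn't fit.
November 2010 ends with Tuesday 2010-11-30.
Last Tuesday of December 2010: 2010-12-28.
January 2011 ends with Tuesday 2011-01-25.
Last Tuesday of February 2011: 2011-02-22.
March 2011 ends with Tuesday 2011-03-29.
April 2011 ends with Tuesday 2011-04-26.
May 2011 ends with Tuesday 2011-05-31.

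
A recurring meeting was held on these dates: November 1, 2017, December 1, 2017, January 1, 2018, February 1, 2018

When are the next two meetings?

March 1, 2018; April 1, 2018

Gaps: 30, 31, 31 days — not constant. Every event is on the 1st of the month.
Pattern: the 1st of each month.
March 2018: March 1, 2018.
Next: April 2018 → April 1, 2018.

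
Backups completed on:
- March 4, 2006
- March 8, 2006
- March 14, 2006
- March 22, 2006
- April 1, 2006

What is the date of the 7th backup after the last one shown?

Gaps: 4, 6, 8, 10 days — each gap is 2 larger than the previous one.
Next gap: 12 days. April 1, 2006 + 12 days = April 13, 2006.
Next gap: 14 days. April 13, 2006 + 14 days = April 27, 2006.
Next gap: 16 days. April 27, 2006 + 16 days = May 13, 2006.
Next gap: 18 days. May 13, 2006 + 18 days = May 31, 2006.
Next gap: 20 days. May 31, 2006 + 20 days = June 20, 2006.
Next gap: 22 days. June 20, 2006 + 22 days = July 12, 2006.
Next gap: 24 days. July 12, 2006 + 24 days = August 5, 2006.

August 5, 2006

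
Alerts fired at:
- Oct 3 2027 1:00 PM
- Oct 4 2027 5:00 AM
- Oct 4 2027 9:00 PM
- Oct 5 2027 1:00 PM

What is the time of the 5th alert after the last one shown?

Spacing: 16, 16, 16 h — constant 16 h.
Oct 5 2027 1:00 PM + 16 h = Oct 6 2027 5:00 AM.
Oct 6 2027 5:00 AM + 16 h = Oct 6 2027 9:00 PM.
Oct 6 2027 9:00 PM + 16 h = Oct 7 2027 1:00 PM.
Oct 7 2027 1:00 PM + 16 h = Oct 8 2027 5:00 AM.
Oct 8 2027 5:00 AM + 16 h = Oct 8 2027 9:00 PM.

Oct 8 2027 9:00 PM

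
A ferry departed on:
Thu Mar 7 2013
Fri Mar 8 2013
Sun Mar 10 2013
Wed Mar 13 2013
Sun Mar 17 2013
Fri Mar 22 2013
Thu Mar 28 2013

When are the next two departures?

Intervals are 1, 2, 3, 4, 5, 6 days — an arithmetic progression with common difference 1.
Next gap: 7 days. Thu Mar 28 2013 + 7 days = Thu Apr 4 2013.
Next gap: 8 days. Thu Apr 4 2013 + 8 days = Fri Apr 12 2013.

Thu Apr 4 2013, Fri Apr 12 2013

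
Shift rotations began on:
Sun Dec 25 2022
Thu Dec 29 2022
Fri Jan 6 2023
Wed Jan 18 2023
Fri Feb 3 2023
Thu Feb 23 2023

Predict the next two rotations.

Sun Mar 19 2023, Sun Apr 16 2023

Gaps: 4, 8, 12, 16, 20 days — each gap is 4 larger than the previous one.
Next gap: 24 days. Thu Feb 23 2023 + 24 days = Sun Mar 19 2023.
Next gap: 28 days. Sun Mar 19 2023 + 28 days = Sun Apr 16 2023.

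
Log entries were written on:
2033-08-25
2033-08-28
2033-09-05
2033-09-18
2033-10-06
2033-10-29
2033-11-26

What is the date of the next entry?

2033-12-29

Gaps: 3, 8, 13, 18, 23, 28 days — each gap is 5 larger than the previous one.
Next gap: 33 days. 2033-11-26 + 33 days = 2033-12-29.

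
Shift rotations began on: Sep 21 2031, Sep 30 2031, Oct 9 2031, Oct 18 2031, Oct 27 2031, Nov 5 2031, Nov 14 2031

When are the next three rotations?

Nov 23 2031, Dec 2 2031, Dec 11 2031

Gaps between consecutive events: 9, 9, 9, 9, 9, 9 days — a constant 9-day interval.
Nov 14 2031 + 9 days = Nov 23 2031.
Nov 23 2031 + 9 days = Dec 2 2031.
Dec 2 2031 + 9 days = Dec 11 2031.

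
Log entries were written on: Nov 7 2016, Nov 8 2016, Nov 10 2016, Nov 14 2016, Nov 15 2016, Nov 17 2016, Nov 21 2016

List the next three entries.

Gaps: 1, 2, 4, 1, 2, 4 days — not constant, but cyclic with period 3.
The events fall on every Monday, Tuesday and Thursday.
Next Tuesday: Nov 22 2016.
The following Thursday is Nov 24 2016.
Next Monday: Nov 28 2016.

Nov 22 2016, Nov 24 2016, Nov 28 2016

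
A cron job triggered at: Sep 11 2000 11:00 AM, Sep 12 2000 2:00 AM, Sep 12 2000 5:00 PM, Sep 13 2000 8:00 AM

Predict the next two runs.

Gaps: 15, 15, 15 hours — each event is 15 hours after the previous one.
Sep 13 2000 8:00 AM + 15 h = Sep 13 2000 11:00 PM.
Sep 13 2000 11:00 PM + 15 h = Sep 14 2000 2:00 PM.

Sep 13 2000 11:00 PM, Sep 14 2000 2:00 PM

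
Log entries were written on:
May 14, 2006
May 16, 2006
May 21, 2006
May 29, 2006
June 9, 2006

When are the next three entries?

Intervals are 2, 5, 8, 11 days — an arithmetic progression with common difference 3.
Next gap: 14 days. June 9, 2006 + 14 days = June 23, 2006.
Next gap: 17 days. June 23, 2006 + 17 days = July 10, 2006.
Next gap: 20 days. July 10, 2006 + 20 days = July 30, 2006.

June 23, 2006; July 10, 2006; July 30, 2006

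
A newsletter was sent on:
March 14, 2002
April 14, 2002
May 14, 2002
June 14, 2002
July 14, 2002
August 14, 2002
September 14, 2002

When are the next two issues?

Each date is the 14th; the gaps (31, 30, 31, 30, 31, 31) track the month lengths.
The rule is the 14th of each month.
October 2002: October 14, 2002.
November 2002: November 14, 2002.

October 14, 2002; November 14, 2002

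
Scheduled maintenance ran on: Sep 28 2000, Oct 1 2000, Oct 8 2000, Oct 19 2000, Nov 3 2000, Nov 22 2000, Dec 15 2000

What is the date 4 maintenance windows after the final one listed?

Apr 26 2001

The spacing grows by 4 each time: 3, 7, 11, 15, 19, 23 days.
Next gap: 27 days. Dec 15 2000 + 27 days = Jan 11 2001.
Next gap: 31 days. Jan 11 2001 + 31 days = Feb 11 2001.
Next gap: 35 days. Feb 11 2001 + 35 days = Mar 18 2001.
Next gap: 39 days. Mar 18 2001 + 39 days = Apr 26 2001.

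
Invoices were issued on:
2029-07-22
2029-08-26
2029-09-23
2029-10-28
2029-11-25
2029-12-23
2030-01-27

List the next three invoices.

These are Sundays at 28- or 35-day spacing (35, 28, 35, 28, 28, 35).
The pattern: 4th Sunday of the month.
February 2030 — 4th Sunday is 2030-02-24.
4th Sunday of March 2030: 2030-03-24.
April 2030 — 4th Sunday is 2030-04-28.

2030-02-24, 2030-03-24, 2030-04-28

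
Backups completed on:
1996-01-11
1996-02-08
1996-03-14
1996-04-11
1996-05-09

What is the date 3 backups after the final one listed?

These are Thursdays at 28- or 35-day spacing (28, 35, 28, 28).
The pattern: 2nd Thursday of the month.
June 1996 — 2nd Thursday is 1996-06-13.
July 1996 — 2nd Thursday is 1996-07-11.
2nd Thursday of August 1996: 1996-08-08.

1996-08-08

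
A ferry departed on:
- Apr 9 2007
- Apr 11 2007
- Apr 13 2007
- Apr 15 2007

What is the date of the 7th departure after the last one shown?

Every event comes 2 days after the last (2, 2, 2).
Apr 15 2007 + 2 days = Apr 17 2007.
Apr 17 2007 + 2 days = Apr 19 2007.
Apr 19 2007 + 2 days = Apr 21 2007.
Apr 21 2007 + 2 days = Apr 23 2007.
Apr 23 2007 + 2 days = Apr 25 2007.
Apr 25 2007 + 2 days = Apr 27 2007.
Apr 27 2007 + 2 days = Apr 29 2007.

Apr 29 2007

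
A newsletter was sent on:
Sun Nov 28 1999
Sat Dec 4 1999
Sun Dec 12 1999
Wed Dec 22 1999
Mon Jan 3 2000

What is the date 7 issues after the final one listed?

Mon May 22 2000

Intervals are 6, 8, 10, 12 days — an arithmetic progression with common difference 2.
Next gap: 14 days. Mon Jan 3 2000 + 14 days = Mon Jan 17 2000.
Next gap: 16 days. Mon Jan 17 2000 + 16 days = Wed Feb 2 2000.
Next gap: 18 days. Wed Feb 2 2000 + 18 days = Sun Feb 20 2000.
Next gap: 20 days. Sun Feb 20 2000 + 20 days = Sat Mar 11 2000.
Next gap: 22 days. Sat Mar 11 2000 + 22 days = Sun Apr 2 2000.
Next gap: 24 days. Sun Apr 2 2000 + 24 days = Wed Apr 26 2000.
Next gap: 26 days. Wed Apr 26 2000 + 26 days = Mon May 22 2000.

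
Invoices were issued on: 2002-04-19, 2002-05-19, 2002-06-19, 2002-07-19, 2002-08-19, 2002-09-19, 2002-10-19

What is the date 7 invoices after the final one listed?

The day-of-month is always 19 (30, 31, 30, 31, 31, 30 days between events).
So this recurs on the 19th of each month.
Next: November 2002 → 2002-11-19.
December 2002: 2002-12-19.
January 2003: 2003-01-19.
February 2003: 2003-02-19.
Next: March 2003 → 2003-03-19.
Next: April 2003 → 2003-04-19.
Next: May 2003 → 2003-05-19.

2003-05-19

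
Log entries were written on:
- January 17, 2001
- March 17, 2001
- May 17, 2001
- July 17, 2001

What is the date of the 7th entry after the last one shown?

September 17, 2002

Each date is the 17th; the gaps (59, 61, 61) track the month lengths.
The rule is the 17th of every 2 months.
Next: September 2001 → September 17, 2001.
November 2001: November 17, 2001.
Next: January 2002 → January 17, 2002.
March 2002: March 17, 2002.
Next: May 2002 → May 17, 2002.
Next: July 2002 → July 17, 2002.
September 2002: September 17, 2002.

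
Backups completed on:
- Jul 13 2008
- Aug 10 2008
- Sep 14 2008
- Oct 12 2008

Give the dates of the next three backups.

Gaps: 28, 35, 28 days — a mix of 28 and 35. Every date is a Sunday.
Each is the 2nd Sunday of its month.
2nd Sunday of November 2008: Nov 9 2008.
December 2008 — 2nd Sunday is Dec 14 2008.
2nd Sunday of January 2009: Jan 11 2009.

Nov 9 2008, Dec 14 2008, Jan 11 2009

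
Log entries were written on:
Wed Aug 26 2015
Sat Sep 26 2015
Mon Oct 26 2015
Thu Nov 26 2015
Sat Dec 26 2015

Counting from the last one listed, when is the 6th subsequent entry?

Gaps: 31, 30, 31, 30 days — not constant. Every event is on the 26th of the month.
Pattern: the 26th of each month.
January 2016: Tue Jan 26 2016.
Next: February 2016 → Fri Feb 26 2016.
March 2016: Sat Mar 26 2016.
Next: April 2016 → Tue Apr 26 2016.
May 2016: Thu May 26 2016.
Next: June 2016 → Sun Jun 26 2016.

Sun Jun 26 2016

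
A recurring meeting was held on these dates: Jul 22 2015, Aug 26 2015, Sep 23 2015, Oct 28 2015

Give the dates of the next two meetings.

These are Wednesdays at 28- or 35-day spacing (35, 28, 35).
The pattern: 4th Wednesday of the month.
November 2015 — 4th Wednesday is Nov 25 2015.
December 2015 — 4th Wednesday is Dec 23 2015.

Nov 25 2015, Dec 23 2015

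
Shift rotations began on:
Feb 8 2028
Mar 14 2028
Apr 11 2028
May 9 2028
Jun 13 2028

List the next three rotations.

Jul 11 2028, Aug 8 2028, Sep 12 2028

Gaps: 35, 28, 28, 35 days — a mix of 28 and 35. Every date is a Tuesday.
Each is the 2nd Tuesday of its month.
July 2028 — 2nd Tuesday is Jul 11 2028.
August 2028 — 2nd Tuesday is Aug 8 2028.
2nd Tuesday of September 2028: Sep 12 2028.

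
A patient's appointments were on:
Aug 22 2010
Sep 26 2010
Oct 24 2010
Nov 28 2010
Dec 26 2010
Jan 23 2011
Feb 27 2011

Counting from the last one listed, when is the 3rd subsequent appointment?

These are Sundays at 28- or 35-day spacing (35, 28, 35, 28, 28, 35).
The pattern: 4th Sunday of the month.
March 2011 — 4th Sunday is Mar 27 2011.
4th Sunday of April 2011: Apr 24 2011.
4th Sunday of May 2011: May 22 2011.

May 22 2011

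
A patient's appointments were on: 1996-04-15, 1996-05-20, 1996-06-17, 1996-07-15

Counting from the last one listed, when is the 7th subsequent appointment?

Gaps: 35, 28, 28 days — a mix of 28 and 35. Every date is a Monday.
Each is the 3rd Monday of its month.
3rd Monday of August 1996: 1996-08-19.
3rd Monday of September 1996: 1996-09-16.
3rd Monday of October 1996: 1996-10-21.
November 1996 — 3rd Monday is 1996-11-18.
December 1996 — 3rd Monday is 1996-12-16.
January 1997 — 3rd Monday is 1997-01-20.
3rd Monday of February 1997: 1997-02-17.

1997-02-17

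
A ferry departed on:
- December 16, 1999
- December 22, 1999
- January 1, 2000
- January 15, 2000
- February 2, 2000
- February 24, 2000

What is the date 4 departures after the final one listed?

Gaps: 6, 10, 14, 18, 22 days — each gap is 4 larger than the previous one.
Next gap: 26 days. February 24, 2000 + 26 days = March 21, 2000.
Next gap: 30 days. March 21, 2000 + 30 days = April 20, 2000.
Next gap: 34 days. April 20, 2000 + 34 days = May 24, 2000.
Next gap: 38 days. May 24, 2000 + 38 days = July 1, 2000.

July 1, 2000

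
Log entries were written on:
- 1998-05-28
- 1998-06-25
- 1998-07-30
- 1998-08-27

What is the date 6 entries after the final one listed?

All Thursdays; the gaps (28, 35, 28) vary with month length.
This is the last Thursday of each month.
Last Thursday of September 1998: 1998-09-24.
Last Thursday of October 1998: 1998-10-29.
November 1998 ends with Thursday 1998-11-26.
Last Thursday of December 1998: 1998-12-31.
January 1999 ends with Thursday 1999-01-28.
February 1999 ends with Thursday 1999-02-25.

1999-02-25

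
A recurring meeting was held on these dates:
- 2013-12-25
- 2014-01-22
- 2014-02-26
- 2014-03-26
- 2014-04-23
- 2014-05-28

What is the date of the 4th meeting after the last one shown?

All dates are Wednesdays, 28, 35, 28, 28, 35 days apart.
Specifically, the 4th Wednesday of each month.
4th Wednesday of June 2014: 2014-06-25.
July 2014 — 4th Wednesday is 2014-07-23.
4th Wednesday of August 2014: 2014-08-27.
September 2014 — 4th Wednesday is 2014-09-24.

2014-09-24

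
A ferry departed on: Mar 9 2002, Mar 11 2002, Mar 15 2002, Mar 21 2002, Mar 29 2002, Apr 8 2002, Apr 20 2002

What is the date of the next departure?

May 4 2002

The spacing grows by 2 each time: 2, 4, 6, 8, 10, 12 days.
Next gap: 14 days. Apr 20 2002 + 14 days = May 4 2002.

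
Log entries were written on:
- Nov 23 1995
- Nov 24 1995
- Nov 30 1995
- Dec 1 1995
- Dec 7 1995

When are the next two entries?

Gaps: 1, 6, 1, 6 days — not constant, but cyclic with period 2.
The events fall on every Thursday and Friday.
The following Friday is Dec 8 1995.
The following Thursday is Dec 14 1995.

Dec 8 1995, Dec 14 1995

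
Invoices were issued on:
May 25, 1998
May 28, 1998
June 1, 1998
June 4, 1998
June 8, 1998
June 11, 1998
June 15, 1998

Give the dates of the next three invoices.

Every event lands on a Monday or Thursday (gaps cycle 3, 4, 3, 4, 3, 4).
So the schedule is: every Monday and Thursday.
The following Thursday is June 18, 1998.
The following Monday is June 22, 1998.
Next Thursday: June 25, 1998.

June 18, 1998; June 22, 1998; June 25, 1998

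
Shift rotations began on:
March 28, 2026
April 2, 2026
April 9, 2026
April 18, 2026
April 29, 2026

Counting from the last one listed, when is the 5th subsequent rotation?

Intervals are 5, 7, 9, 11 days — an arithmetic progression with common difference 2.
Next gap: 13 days. April 29, 2026 + 13 days = May 12, 2026.
Next gap: 15 days. May 12, 2026 + 15 days = May 27, 2026.
Next gap: 17 days. May 27, 2026 + 17 days = June 13, 2026.
Next gap: 19 days. June 13, 2026 + 19 days = July 2, 2026.
Next gap: 21 days. July 2, 2026 + 21 days = July 23, 2026.

July 23, 2026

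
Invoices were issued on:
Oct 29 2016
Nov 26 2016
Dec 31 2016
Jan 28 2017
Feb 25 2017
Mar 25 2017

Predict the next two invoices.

Apr 29 2017, May 27 2017

All Saturdays; the gaps (28, 35, 28, 28, 28) vary with month length.
This is the last Saturday of each month.
Last Saturday of April 2017: Apr 29 2017.
Last Saturday of May 2017: May 27 2017.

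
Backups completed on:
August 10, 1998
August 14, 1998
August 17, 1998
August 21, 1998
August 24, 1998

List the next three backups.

August 28, 1998; August 31, 1998; September 4, 1998

The gap pattern 4, 3, 4, 3 repeats every 2 events.
These are the Mondays and Fridays of each week.
The following Friday is August 28, 1998.
Next Monday: August 31, 1998.
Next Friday: September 4, 1998.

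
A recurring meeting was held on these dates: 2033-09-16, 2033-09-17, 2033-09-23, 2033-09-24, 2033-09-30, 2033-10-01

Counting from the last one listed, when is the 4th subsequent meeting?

The gap pattern 1, 6, 1, 6, 1 repeats every 2 events.
These are the Fridays and Saturdays of each week.
Next Friday: 2033-10-07.
The following Saturday is 2033-10-08.
Next Friday: 2033-10-14.
The following Saturday is 2033-10-15.

2033-10-15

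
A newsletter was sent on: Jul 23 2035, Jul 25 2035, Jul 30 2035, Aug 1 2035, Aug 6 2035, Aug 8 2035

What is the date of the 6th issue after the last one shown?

Gaps: 2, 5, 2, 5, 2 days — not constant, but cyclic with period 2.
The events fall on every Monday and Wednesday.
Next Monday: Aug 13 2035.
Next Wednesday: Aug 15 2035.
Next Monday: Aug 20 2035.
Next Wednesday: Aug 22 2035.
The following Monday is Aug 27 2035.
The following Wednesday is Aug 29 2035.

Aug 29 2035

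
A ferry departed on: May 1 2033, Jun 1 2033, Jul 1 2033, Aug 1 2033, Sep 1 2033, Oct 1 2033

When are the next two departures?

Nov 1 2033, Dec 1 2033

Gaps: 31, 30, 31, 31, 30 days — not constant. Every event is on the 1st of the month.
Pattern: the 1st of each month.
Next: November 2033 → Nov 1 2033.
Next: December 2033 → Dec 1 2033.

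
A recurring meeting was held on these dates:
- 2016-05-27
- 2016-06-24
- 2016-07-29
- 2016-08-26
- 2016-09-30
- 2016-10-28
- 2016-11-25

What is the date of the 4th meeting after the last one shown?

Every date is a Friday; gaps 28, 35, 28, 35, 28, 28 days.
Each is the last Friday of its month (at least one falls on the 29th or later, ruling out '4th Friday').
Last Friday of December 2016: 2016-12-30.
Last Friday of January 2017: 2017-01-27.
February 2017 ends with Friday 2017-02-24.
Last Friday of March 2017: 2017-03-31.

2017-03-31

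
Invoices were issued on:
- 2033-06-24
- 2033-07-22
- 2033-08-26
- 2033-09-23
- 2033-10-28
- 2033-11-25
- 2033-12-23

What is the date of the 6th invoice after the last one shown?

2034-06-23

All dates are Fridays, 28, 35, 28, 35, 28, 28 days apart.
Specifically, the 4th Friday of each month.
4th Friday of January 2034: 2034-01-27.
February 2034 — 4th Friday is 2034-02-24.
March 2034 — 4th Friday is 2034-03-24.
April 2034 — 4th Friday is 2034-04-28.
4th Friday of May 2034: 2034-05-26.
4th Friday of June 2034: 2034-06-23.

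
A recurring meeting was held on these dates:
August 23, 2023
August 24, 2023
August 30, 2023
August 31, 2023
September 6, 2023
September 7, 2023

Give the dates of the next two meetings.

September 13, 2023; September 14, 2023

Gaps: 1, 6, 1, 6, 1 days — not constant, but cyclic with period 2.
The events fall on every Wednesday and Thursday.
The following Wednesday is September 13, 2023.
The following Thursday is September 14, 2023.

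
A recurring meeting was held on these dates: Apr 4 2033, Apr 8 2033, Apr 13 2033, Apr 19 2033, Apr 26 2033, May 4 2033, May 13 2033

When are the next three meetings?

May 23 2033, Jun 3 2033, Jun 15 2033

Intervals are 4, 5, 6, 7, 8, 9 days — an arithmetic progression with common difference 1.
Next gap: 10 days. May 13 2033 + 10 days = May 23 2033.
Next gap: 11 days. May 23 2033 + 11 days = Jun 3 2033.
Next gap: 12 days. Jun 3 2033 + 12 days = Jun 15 2033.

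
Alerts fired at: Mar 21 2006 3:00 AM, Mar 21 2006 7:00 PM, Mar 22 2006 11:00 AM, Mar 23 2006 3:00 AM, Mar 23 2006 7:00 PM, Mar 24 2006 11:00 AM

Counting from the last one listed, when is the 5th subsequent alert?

The interval is a steady 16 hours (16, 16, 16, 16, 16).
Mar 24 2006 11:00 AM + 16 h = Mar 25 2006 3:00 AM.
Mar 25 2006 3:00 AM + 16 h = Mar 25 2006 7:00 PM.
Mar 25 2006 7:00 PM + 16 h = Mar 26 2006 11:00 AM.
Mar 26 2006 11:00 AM + 16 h = Mar 27 2006 3:00 AM.
Mar 27 2006 3:00 AM + 16 h = Mar 27 2006 7:00 PM.

Mar 27 2006 7:00 PM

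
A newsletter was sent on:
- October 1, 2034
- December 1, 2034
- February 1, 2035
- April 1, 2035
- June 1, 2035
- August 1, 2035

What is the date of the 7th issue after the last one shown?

October 1, 2036

The day-of-month is always 1 (61, 62, 59, 61, 61 days between events).
So this recurs on the 1st of every 2 months.
Next: October 2035 → October 1, 2035.
Next: December 2035 → December 1, 2035.
February 2036: February 1, 2036.
Next: April 2036 → April 1, 2036.
June 2036: June 1, 2036.
August 2036: August 1, 2036.
Next: October 2036 → October 1, 2036.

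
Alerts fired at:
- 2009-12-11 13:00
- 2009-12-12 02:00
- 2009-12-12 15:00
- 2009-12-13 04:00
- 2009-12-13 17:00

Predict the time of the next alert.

Gaps: 13, 13, 13, 13 hours — each event is 13 hours after the previous one.
2009-12-13 17:00 + 13 h = 2009-12-14 06:00.

2009-12-14 06:00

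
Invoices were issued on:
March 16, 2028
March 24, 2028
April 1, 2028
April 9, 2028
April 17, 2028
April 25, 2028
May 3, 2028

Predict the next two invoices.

Gaps between consecutive events: 8, 8, 8, 8, 8, 8 days — a constant 8-day interval.
May 3, 2028 + 8 days = May 11, 2028.
May 11, 2028 + 8 days = May 19, 2028.

May 11, 2028; May 19, 2028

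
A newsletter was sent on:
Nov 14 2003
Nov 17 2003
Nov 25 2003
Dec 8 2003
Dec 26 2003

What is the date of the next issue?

Gaps: 3, 8, 13, 18 days — each gap is 5 larger than the previous one.
Next gap: 23 days. Dec 26 2003 + 23 days = Jan 18 2004.

Jan 18 2004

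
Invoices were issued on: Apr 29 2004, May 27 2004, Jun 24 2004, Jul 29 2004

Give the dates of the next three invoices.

These are Thursdays with 28, 28, 35-day gaps.
Each is the final Thursday of its month — Apr 29 2004 is past the 28th, so '4th Thursday' doesn't fit.
August 2004 ends with Thursday Aug 26 2004.
September 2004 ends with Thursday Sep 30 2004.
Last Thursday of October 2004: Oct 28 2004.

Aug 26 2004, Sep 30 2004, Oct 28 2004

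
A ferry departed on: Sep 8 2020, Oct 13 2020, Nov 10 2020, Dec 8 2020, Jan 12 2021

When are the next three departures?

Feb 9 2021, Mar 9 2021, Apr 13 2021

All dates are Tuesdays, 35, 28, 28, 35 days apart.
Specifically, the 2nd Tuesday of each month.
2nd Tuesday of February 2021: Feb 9 2021.
March 2021 — 2nd Tuesday is Mar 9 2021.
April 2021 — 2nd Tuesday is Apr 13 2021.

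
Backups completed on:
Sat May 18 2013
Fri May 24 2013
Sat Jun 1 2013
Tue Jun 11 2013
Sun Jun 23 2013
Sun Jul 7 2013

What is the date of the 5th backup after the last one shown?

Tue Oct 15 2013

The spacing grows by 2 each time: 6, 8, 10, 12, 14 days.
Next gap: 16 days. Sun Jul 7 2013 + 16 days = Tue Jul 23 2013.
Next gap: 18 days. Tue Jul 23 2013 + 18 days = Sat Aug 10 2013.
Next gap: 20 days. Sat Aug 10 2013 + 20 days = Fri Aug 30 2013.
Next gap: 22 days. Fri Aug 30 2013 + 22 days = Sat Sep 21 2013.
Next gap: 24 days. Sat Sep 21 2013 + 24 days = Tue Oct 15 2013.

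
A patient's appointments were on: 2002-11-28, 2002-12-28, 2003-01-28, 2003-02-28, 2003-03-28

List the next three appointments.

Each date is the 28th; the gaps (30, 31, 31, 28) track the month lengths.
The rule is the 28th of each month.
Next: April 2003 → 2003-04-28.
May 2003: 2003-05-28.
June 2003: 2003-06-28.

2003-04-28, 2003-05-28, 2003-06-28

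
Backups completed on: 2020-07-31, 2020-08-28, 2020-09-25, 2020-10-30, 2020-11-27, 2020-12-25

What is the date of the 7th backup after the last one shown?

These are Fridays with 28, 28, 35, 28, 28-day gaps.
Each is the final Friday of its month — 2020-07-31 is past the 28th, so '4th Friday' doesn't fit.
Last Friday of January 2021: 2021-01-29.
Last Friday of February 2021: 2021-02-26.
Last Friday of March 2021: 2021-03-26.
April 2021 ends with Friday 2021-04-30.
Last Friday of May 2021: 2021-05-28.
June 2021 ends with Friday 2021-06-25.
Last Friday of July 2021: 2021-07-30.

2021-07-30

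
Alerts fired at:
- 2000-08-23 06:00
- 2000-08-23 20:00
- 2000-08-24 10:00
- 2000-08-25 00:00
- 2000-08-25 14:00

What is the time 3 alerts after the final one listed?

Spacing: 14, 14, 14, 14 h — constant 14 h.
2000-08-25 14:00 + 14 h = 2000-08-26 04:00.
2000-08-26 04:00 + 14 h = 2000-08-26 18:00.
2000-08-26 18:00 + 14 h = 2000-08-27 08:00.

2000-08-27 08:00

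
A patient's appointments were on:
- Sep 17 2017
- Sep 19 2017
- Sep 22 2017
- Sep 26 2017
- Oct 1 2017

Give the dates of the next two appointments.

Oct 7 2017, Oct 14 2017

The spacing grows by 1 each time: 2, 3, 4, 5 days.
Next gap: 6 days. Oct 1 2017 + 6 days = Oct 7 2017.
Next gap: 7 days. Oct 7 2017 + 7 days = Oct 14 2017.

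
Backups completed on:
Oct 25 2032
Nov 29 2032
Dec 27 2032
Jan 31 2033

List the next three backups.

These are Mondays with 35, 28, 35-day gaps.
Each is the final Monday of its month — Nov 29 2032 is past the 28th, so '4th Monday' doesn't fit.
Last Monday of February 2033: Feb 28 2033.
Last Monday of March 2033: Mar 28 2033.
April 2033 ends with Monday Apr 25 2033.

Feb 28 2033, Mar 28 2033, Apr 25 2033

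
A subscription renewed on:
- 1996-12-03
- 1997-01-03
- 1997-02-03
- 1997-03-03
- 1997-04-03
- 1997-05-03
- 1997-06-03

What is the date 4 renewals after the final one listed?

The day-of-month is always 3 (31, 31, 28, 31, 30, 31 days between events).
So this recurs on the 3rd of each month.
July 1997: 1997-07-03.
August 1997: 1997-08-03.
Next: September 1997 → 1997-09-03.
Next: October 1997 → 1997-10-03.

1997-10-03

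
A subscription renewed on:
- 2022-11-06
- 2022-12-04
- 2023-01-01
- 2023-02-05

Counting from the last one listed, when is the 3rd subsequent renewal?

Gaps: 28, 28, 35 days — a mix of 28 and 35. Every date is a Sunday.
Each is the 1st Sunday of its month.
March 2023 — 1st Sunday is 2023-03-05.
1st Sunday of April 2023: 2023-04-02.
1st Sunday of May 2023: 2023-05-07.

2023-05-07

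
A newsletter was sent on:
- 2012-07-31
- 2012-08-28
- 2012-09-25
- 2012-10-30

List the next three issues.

2012-11-27, 2012-12-25, 2013-01-29

Every date is a Tuesday; gaps 28, 28, 35 days.
Each is the last Tuesday of its month (at least one falls on the 29th or later, ruling out '4th Tuesday').
November 2012 ends with Tuesday 2012-11-27.
Last Tuesday of December 2012: 2012-12-25.
January 2013 ends with Tuesday 2013-01-29.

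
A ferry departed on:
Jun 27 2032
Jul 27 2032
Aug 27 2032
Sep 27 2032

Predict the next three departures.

Oct 27 2032, Nov 27 2032, Dec 27 2032

Each date is the 27th; the gaps (30, 31, 31) track the month lengths.
The rule is the 27th of each month.
October 2032: Oct 27 2032.
Next: November 2032 → Nov 27 2032.
December 2032: Dec 27 2032.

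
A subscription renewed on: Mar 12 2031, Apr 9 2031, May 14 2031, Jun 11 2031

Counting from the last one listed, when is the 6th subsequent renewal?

All dates are Wednesdays, 28, 35, 28 days apart.
Specifically, the 2nd Wednesday of each month.
July 2031 — 2nd Wednesday is Jul 9 2031.
2nd Wednesday of August 2031: Aug 13 2031.
2nd Wednesday of September 2031: Sep 10 2031.
October 2031 — 2nd Wednesday is Oct 8 2031.
2nd Wednesday of November 2031: Nov 12 2031.
2nd Wednesday of December 2031: Dec 10 2031.

Dec 10 2031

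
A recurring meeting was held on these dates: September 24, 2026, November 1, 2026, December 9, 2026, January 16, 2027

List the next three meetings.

Every event comes 38 days after the last (38, 38, 38).
January 16, 2027 + 38 days = February 23, 2027.
February 23, 2027 + 38 days = April 2, 2027.
April 2, 2027 + 38 days = May 10, 2027.

February 23, 2027; April 2, 2027; May 10, 2027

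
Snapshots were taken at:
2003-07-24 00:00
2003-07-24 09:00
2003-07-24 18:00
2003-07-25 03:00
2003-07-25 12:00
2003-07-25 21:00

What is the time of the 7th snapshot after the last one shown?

2003-07-28 12:00

The interval is a steady 9 hours (9, 9, 9, 9, 9).
2003-07-25 21:00 + 9 h = 2003-07-26 06:00.
2003-07-26 06:00 + 9 h = 2003-07-26 15:00.
2003-07-26 15:00 + 9 h = 2003-07-27 00:00.
2003-07-27 00:00 + 9 h = 2003-07-27 09:00.
2003-07-27 09:00 + 9 h = 2003-07-27 18:00.
2003-07-27 18:00 + 9 h = 2003-07-28 03:00.
2003-07-28 03:00 + 9 h = 2003-07-28 12:00.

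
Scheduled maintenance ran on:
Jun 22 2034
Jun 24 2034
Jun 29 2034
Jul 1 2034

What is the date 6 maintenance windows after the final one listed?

Jul 22 2034

Every event lands on a Thursday or Saturday (gaps cycle 2, 5, 2).
So the schedule is: every Thursday and Saturday.
Next Thursday: Jul 6 2034.
Next Saturday: Jul 8 2034.
Next Thursday: Jul 13 2034.
The following Saturday is Jul 15 2034.
The following Thursday is Jul 20 2034.
The following Saturday is Jul 22 2034.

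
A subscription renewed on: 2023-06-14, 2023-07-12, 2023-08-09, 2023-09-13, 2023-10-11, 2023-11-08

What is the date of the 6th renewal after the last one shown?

All dates are Wednesdays, 28, 28, 35, 28, 28 days apart.
Specifically, the 2nd Wednesday of each month.
December 2023 — 2nd Wednesday is 2023-12-13.
2nd Wednesday of January 2024: 2024-01-10.
February 2024 — 2nd Wednesday is 2024-02-14.
March 2024 — 2nd Wednesday is 2024-03-13.
2nd Wednesday of April 2024: 2024-04-10.
May 2024 — 2nd Wednesday is 2024-05-08.

2024-05-08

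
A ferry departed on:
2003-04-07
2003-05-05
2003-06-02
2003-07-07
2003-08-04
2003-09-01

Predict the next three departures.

These are Mondays at 28- or 35-day spacing (28, 28, 35, 28, 28).
The pattern: 1st Monday of the month.
1st Monday of October 2003: 2003-10-06.
November 2003 — 1st Monday is 2003-11-03.
December 2003 — 1st Monday is 2003-12-01.

2003-10-06, 2003-11-03, 2003-12-01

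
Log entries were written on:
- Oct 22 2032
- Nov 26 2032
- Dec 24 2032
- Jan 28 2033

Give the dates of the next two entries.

These are Fridays at 28- or 35-day spacing (35, 28, 35).
The pattern: 4th Friday of the month.
4th Friday of February 2033: Feb 25 2033.
4th Friday of March 2033: Mar 25 2033.

Feb 25 2033, Mar 25 2033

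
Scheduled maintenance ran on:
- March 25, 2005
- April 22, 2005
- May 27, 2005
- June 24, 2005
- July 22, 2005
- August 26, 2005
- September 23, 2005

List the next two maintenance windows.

Gaps: 28, 35, 28, 28, 35, 28 days — a mix of 28 and 35. Every date is a Friday.
Each is the 4th Friday of its month.
October 2005 — 4th Friday is October 28, 2005.
4th Friday of November 2005: November 25, 2005.

October 28, 2005; November 25, 2005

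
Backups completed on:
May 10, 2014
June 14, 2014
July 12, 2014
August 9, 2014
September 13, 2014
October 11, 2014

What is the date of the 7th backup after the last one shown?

These are Saturdays at 28- or 35-day spacing (35, 28, 28, 35, 28).
The pattern: 2nd Saturday of the month.
November 2014 — 2nd Saturday is November 8, 2014.
December 2014 — 2nd Saturday is December 13, 2014.
January 2015 — 2nd Saturday is January 10, 2015.
February 2015 — 2nd Saturday is February 14, 2015.
March 2015 — 2nd Saturday is March 14, 2015.
2nd Saturday of April 2015: April 11, 2015.
2nd Saturday of May 2015: May 9, 2015.

May 9, 2015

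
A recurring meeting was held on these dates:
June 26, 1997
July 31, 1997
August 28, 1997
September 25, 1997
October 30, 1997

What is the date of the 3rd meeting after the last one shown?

Every date is a Thursday; gaps 35, 28, 28, 35 days.
Each is the last Thursday of its month (at least one falls on the 29th or later, ruling out '4th Thursday').
Last Thursday of November 1997: November 27, 1997.
December 1997 ends with Thursday December 25, 1997.
January 1998 ends with Thursday January 29, 1998.

January 29, 1998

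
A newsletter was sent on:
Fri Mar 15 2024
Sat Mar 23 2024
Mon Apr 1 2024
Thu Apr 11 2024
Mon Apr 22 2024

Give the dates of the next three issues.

The spacing grows by 1 each time: 8, 9, 10, 11 days.
Next gap: 12 days. Mon Apr 22 2024 + 12 days = Sat May 4 2024.
Next gap: 13 days. Sat May 4 2024 + 13 days = Fri May 17 2024.
Next gap: 14 days. Fri May 17 2024 + 14 days = Fri May 31 2024.

Sat May 4 2024, Fri May 17 2024, Fri May 31 2024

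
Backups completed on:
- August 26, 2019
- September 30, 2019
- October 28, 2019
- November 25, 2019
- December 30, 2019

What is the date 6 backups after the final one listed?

These are Mondays with 35, 28, 28, 35-day gaps.
Each is the final Monday of its month — September 30, 2019 is past the 28th, so '4th Monday' doesn't fit.
Last Monday of January 2020: January 27, 2020.
February 2020 ends with Monday February 24, 2020.
Last Monday of March 2020: March 30, 2020.
Last Monday of April 2020: April 27, 2020.
Last Monday of May 2020: May 25, 2020.
Last Monday of June 2020: June 29, 2020.

June 29, 2020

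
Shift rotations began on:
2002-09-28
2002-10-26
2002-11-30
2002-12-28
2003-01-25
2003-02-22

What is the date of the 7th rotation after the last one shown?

2003-09-27

All Saturdays; the gaps (28, 35, 28, 28, 28) vary with month length.
This is the last Saturday of each month.
Last Saturday of March 2003: 2003-03-29.
Last Saturday of April 2003: 2003-04-26.
May 2003 ends with Saturday 2003-05-31.
Last Saturday of June 2003: 2003-06-28.
July 2003 ends with Saturday 2003-07-26.
Last Saturday of August 2003: 2003-08-30.
Last Saturday of September 2003: 2003-09-27.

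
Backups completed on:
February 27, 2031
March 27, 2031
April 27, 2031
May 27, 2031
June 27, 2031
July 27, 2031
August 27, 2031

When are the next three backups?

September 27, 2031; October 27, 2031; November 27, 2031

Each date is the 27th; the gaps (28, 31, 30, 31, 30, 31) track the month lengths.
The rule is the 27th of each month.
September 2031: September 27, 2031.
Next: October 2031 → October 27, 2031.
Next: November 2031 → November 27, 2031.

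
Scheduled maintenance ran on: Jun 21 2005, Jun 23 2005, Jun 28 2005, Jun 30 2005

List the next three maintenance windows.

Jul 5 2005, Jul 7 2005, Jul 12 2005

Gaps: 2, 5, 2 days — not constant, but cyclic with period 2.
The events fall on every Tuesday and Thursday.
The following Tuesday is Jul 5 2005.
Next Thursday: Jul 7 2005.
Next Tuesday: Jul 12 2005.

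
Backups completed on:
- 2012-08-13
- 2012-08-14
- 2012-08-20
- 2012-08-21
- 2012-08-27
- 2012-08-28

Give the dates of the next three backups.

The gap pattern 1, 6, 1, 6, 1 repeats every 2 events.
These are the Mondays and Tuesdays of each week.
The following Monday is 2012-09-03.
The following Tuesday is 2012-09-04.
The following Monday is 2012-09-10.

2012-09-03, 2012-09-04, 2012-09-10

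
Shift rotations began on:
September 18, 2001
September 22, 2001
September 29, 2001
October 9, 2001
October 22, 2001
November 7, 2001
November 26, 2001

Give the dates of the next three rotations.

Gaps: 4, 7, 10, 13, 16, 19 days — each gap is 3 larger than the previous one.
Next gap: 22 days. November 26, 2001 + 22 days = December 18, 2001.
Next gap: 25 days. December 18, 2001 + 25 days = January 12, 2002.
Next gap: 28 days. January 12, 2002 + 28 days = February 9, 2002.

December 18, 2001; January 12, 2002; February 9, 2002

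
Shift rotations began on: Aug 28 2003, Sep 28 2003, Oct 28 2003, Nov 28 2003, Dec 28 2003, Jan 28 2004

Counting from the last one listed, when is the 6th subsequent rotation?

Jul 28 2004

Each date is the 28th; the gaps (31, 30, 31, 30, 31) track the month lengths.
The rule is the 28th of each month.
February 2004: Feb 28 2004.
Next: March 2004 → Mar 28 2004.
Next: April 2004 → Apr 28 2004.
Next: May 2004 → May 28 2004.
Next: June 2004 → Jun 28 2004.
July 2004: Jul 28 2004.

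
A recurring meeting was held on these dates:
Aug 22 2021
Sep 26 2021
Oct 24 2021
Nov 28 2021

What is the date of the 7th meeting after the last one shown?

Gaps: 35, 28, 35 days — a mix of 28 and 35. Every date is a Sunday.
Each is the 4th Sunday of its month.
4th Sunday of December 2021: Dec 26 2021.
January 2022 — 4th Sunday is Jan 23 2022.
4th Sunday of February 2022: Feb 27 2022.
4th Sunday of March 2022: Mar 27 2022.
4th Sunday of April 2022: Apr 24 2022.
May 2022 — 4th Sunday is May 22 2022.
June 2022 — 4th Sunday is Jun 26 2022.

Jun 26 2022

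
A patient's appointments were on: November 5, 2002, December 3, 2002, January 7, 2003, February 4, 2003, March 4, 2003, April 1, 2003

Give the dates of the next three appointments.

Gaps: 28, 35, 28, 28, 28 days — a mix of 28 and 35. Every date is a Tuesday.
Each is the 1st Tuesday of its month.
1st Tuesday of May 2003: May 6, 2003.
1st Tuesday of June 2003: June 3, 2003.
July 2003 — 1st Tuesday is July 1, 2003.

May 6, 2003; June 3, 2003; July 1, 2003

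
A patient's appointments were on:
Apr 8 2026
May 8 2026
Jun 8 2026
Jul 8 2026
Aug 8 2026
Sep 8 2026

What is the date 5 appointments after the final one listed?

Each date is the 8th; the gaps (30, 31, 30, 31, 31) track the month lengths.
The rule is the 8th of each month.
Next: October 2026 → Oct 8 2026.
Next: November 2026 → Nov 8 2026.
December 2026: Dec 8 2026.
January 2027: Jan 8 2027.
Next: February 2027 → Feb 8 2027.

Feb 8 2027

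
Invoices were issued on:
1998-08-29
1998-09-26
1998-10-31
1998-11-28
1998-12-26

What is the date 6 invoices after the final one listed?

1999-06-26

These are Saturdays with 28, 35, 28, 28-day gaps.
Each is the final Saturday of its month — 1998-08-29 is past the 28th, so '4th Saturday' doesn't fit.
January 1999 ends with Saturday 1999-01-30.
Last Saturday of February 1999: 1999-02-27.
March 1999 ends with Saturday 1999-03-27.
April 1999 ends with Saturday 1999-04-24.
Last Saturday of May 1999: 1999-05-29.
June 1999 ends with Saturday 1999-06-26.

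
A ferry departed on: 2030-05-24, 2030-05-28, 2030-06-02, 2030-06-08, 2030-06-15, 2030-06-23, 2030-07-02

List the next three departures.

The spacing grows by 1 each time: 4, 5, 6, 7, 8, 9 days.
Next gap: 10 days. 2030-07-02 + 10 days = 2030-07-12.
Next gap: 11 days. 2030-07-12 + 11 days = 2030-07-23.
Next gap: 12 days. 2030-07-23 + 12 days = 2030-08-04.

2030-07-12, 2030-07-23, 2030-08-04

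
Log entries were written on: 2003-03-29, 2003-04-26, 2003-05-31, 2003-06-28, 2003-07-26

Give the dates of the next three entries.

These are Saturdays with 28, 35, 28, 28-day gaps.
Each is the final Saturday of its month — 2003-03-29 is past the 28th, so '4th Saturday' doesn't fit.
August 2003 ends with Saturday 2003-08-30.
Last Saturday of September 2003: 2003-09-27.
Last Saturday of October 2003: 2003-10-25.

2003-08-30, 2003-09-27, 2003-10-25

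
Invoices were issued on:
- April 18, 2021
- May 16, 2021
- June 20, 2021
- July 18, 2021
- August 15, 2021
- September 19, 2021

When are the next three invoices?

Gaps: 28, 35, 28, 28, 35 days — a mix of 28 and 35. Every date is a Sunday.
Each is the 3rd Sunday of its month.
October 2021 — 3rd Sunday is October 17, 2021.
3rd Sunday of November 2021: November 21, 2021.
3rd Sunday of December 2021: December 19, 2021.

October 17, 2021; November 21, 2021; December 19, 2021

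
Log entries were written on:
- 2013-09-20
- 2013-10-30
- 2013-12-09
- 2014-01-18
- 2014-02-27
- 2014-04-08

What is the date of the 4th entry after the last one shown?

Every event comes 40 days after the last (40, 40, 40, 40, 40).
2014-04-08 + 40 days = 2014-05-18.
2014-05-18 + 40 days = 2014-06-27.
2014-06-27 + 40 days = 2014-08-06.
2014-08-06 + 40 days = 2014-09-15.

2014-09-15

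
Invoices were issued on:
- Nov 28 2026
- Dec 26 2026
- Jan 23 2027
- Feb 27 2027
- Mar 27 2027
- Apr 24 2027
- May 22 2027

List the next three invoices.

Jun 26 2027, Jul 24 2027, Aug 28 2027

All dates are Saturdays, 28, 28, 35, 28, 28, 28 days apart.
Specifically, the 4th Saturday of each month.
June 2027 — 4th Saturday is Jun 26 2027.
July 2027 — 4th Saturday is Jul 24 2027.
4th Saturday of August 2027: Aug 28 2027.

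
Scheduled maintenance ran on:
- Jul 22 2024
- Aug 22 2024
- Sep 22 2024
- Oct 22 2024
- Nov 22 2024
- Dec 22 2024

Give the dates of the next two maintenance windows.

The day-of-month is always 22 (31, 31, 30, 31, 30 days between events).
So this recurs on the 22nd of each month.
Next: January 2025 → Jan 22 2025.
Next: February 2025 → Feb 22 2025.

Jan 22 2025, Feb 22 2025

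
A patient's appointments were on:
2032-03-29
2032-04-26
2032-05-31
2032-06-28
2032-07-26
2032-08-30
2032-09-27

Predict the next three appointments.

2032-10-25, 2032-11-29, 2032-12-27

These are Mondays with 28, 35, 28, 28, 35, 28-day gaps.
Each is the final Monday of its month — 2032-03-29 is past the 28th, so '4th Monday' doesn't fit.
October 2032 ends with Monday 2032-10-25.
November 2032 ends with Monday 2032-11-29.
Last Monday of December 2032: 2032-12-27.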